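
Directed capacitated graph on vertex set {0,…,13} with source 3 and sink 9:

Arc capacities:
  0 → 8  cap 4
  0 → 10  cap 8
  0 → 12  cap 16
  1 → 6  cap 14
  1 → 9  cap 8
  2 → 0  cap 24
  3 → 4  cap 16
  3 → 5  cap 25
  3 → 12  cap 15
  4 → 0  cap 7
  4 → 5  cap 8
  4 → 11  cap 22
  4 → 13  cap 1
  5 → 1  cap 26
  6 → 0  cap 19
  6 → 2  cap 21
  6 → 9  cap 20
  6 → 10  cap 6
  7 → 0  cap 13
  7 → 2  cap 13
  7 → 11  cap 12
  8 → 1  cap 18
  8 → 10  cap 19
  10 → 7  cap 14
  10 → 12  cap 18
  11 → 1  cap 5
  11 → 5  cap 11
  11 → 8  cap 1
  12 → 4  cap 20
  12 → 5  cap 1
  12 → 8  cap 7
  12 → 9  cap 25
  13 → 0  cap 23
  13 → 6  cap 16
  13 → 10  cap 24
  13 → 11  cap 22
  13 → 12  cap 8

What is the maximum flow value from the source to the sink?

Maximum flow value: 46

augment #1: 3→12→9 bottleneck 15, total now 15
augment #2: 3→5→1→9 bottleneck 8, total now 23
augment #3: 3→4→0→12→9 bottleneck 7, total now 30
augment #4: 3→4→13→6→9 bottleneck 1, total now 31
augment #5: 3→5→1→6→9 bottleneck 14, total now 45
augment #6: 3→4→11→8→10→12→9 bottleneck 1, total now 46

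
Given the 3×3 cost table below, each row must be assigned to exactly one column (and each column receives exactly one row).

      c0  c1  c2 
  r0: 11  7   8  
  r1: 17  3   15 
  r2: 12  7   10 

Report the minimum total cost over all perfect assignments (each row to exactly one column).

Minimum assignment cost: 23

optimal assignment: row0→col2 (cost 8), row1→col1 (cost 3), row2→col0 (cost 12)
total = 8 + 3 + 12 = 23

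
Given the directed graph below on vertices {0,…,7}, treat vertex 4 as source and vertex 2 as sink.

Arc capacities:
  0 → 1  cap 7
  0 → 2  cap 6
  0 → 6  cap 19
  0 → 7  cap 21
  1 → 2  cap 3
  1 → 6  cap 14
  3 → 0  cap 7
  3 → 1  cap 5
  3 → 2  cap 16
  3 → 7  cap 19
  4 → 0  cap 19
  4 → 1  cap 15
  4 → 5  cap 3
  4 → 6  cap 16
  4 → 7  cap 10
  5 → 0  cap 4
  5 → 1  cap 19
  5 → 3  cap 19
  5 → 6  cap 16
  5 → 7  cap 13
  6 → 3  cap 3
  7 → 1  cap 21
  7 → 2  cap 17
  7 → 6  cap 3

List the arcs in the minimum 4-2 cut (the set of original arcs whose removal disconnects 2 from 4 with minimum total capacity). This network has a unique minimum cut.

Min-cut arcs: {(0,2), (1,2), (4,5), (6,3), (7,2)} (total capacity 32)

augment #1: 4→0→2 push 6
augment #2: 4→1→2 push 3
augment #3: 4→7→2 push 10
augment #4: 4→0→7→2 push 7
augment #5: 4→5→3→2 push 3
augment #6: 4→6→3→2 push 3
max flow = 32; residual-reachable set from 4 gives S-side
cut edges (S→T): {(0,2), (1,2), (4,5), (6,3), (7,2)} total cap 32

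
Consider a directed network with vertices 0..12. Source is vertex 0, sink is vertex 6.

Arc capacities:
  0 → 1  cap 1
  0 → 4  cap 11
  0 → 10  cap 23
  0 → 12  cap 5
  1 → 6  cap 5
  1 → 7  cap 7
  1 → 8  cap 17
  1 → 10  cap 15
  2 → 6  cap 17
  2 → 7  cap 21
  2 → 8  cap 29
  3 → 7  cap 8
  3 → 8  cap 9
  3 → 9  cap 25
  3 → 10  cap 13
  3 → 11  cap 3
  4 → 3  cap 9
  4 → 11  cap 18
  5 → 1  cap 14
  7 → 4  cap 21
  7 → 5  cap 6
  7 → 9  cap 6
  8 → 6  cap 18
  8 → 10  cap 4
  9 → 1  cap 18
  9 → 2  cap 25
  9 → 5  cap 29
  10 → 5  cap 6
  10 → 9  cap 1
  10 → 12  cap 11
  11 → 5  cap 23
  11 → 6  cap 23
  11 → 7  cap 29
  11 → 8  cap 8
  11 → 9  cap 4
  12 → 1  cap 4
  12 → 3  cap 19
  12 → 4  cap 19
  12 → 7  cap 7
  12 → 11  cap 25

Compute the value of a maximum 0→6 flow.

augment #1: 0→1→6 bottleneck 1, total now 1
augment #2: 0→4→11→6 bottleneck 11, total now 12
augment #3: 0→12→1→6 bottleneck 4, total now 16
augment #4: 0→12→11→6 bottleneck 1, total now 17
augment #5: 0→10→9→2→6 bottleneck 1, total now 18
augment #6: 0→10→12→11→6 bottleneck 11, total now 29
augment #7: 0→10→5→1→8→6 bottleneck 6, total now 35

Maximum flow value: 35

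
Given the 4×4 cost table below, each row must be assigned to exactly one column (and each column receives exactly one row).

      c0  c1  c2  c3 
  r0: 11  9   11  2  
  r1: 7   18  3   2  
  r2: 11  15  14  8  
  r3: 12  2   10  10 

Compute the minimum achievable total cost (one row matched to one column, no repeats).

optimal assignment: row0→col3 (cost 2), row1→col2 (cost 3), row2→col0 (cost 11), row3→col1 (cost 2)
total = 2 + 3 + 11 + 2 = 18

Minimum assignment cost: 18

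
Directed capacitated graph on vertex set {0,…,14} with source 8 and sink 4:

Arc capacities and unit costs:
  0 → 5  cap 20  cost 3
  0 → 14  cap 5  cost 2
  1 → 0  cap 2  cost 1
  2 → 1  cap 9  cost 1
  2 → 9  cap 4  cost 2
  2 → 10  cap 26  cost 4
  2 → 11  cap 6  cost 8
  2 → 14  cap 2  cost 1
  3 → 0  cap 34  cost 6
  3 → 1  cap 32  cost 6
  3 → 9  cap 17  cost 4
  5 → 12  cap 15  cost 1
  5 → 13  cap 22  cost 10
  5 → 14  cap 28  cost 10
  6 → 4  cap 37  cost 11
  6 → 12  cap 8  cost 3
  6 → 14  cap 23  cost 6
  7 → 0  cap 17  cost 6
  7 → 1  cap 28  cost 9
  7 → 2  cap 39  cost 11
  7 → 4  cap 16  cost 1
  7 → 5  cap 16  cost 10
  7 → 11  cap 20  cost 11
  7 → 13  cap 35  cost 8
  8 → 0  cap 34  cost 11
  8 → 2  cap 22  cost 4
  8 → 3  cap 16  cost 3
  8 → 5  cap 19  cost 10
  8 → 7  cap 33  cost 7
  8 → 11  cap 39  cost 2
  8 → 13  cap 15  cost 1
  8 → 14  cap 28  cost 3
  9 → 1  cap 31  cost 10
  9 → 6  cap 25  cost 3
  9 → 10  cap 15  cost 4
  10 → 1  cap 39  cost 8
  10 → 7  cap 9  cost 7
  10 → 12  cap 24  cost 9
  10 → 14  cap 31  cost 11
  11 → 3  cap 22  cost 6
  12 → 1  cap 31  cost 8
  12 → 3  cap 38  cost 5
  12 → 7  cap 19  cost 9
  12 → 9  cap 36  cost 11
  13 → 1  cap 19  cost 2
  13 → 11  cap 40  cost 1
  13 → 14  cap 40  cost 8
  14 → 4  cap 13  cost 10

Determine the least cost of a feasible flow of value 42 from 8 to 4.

shortest-cost path #1: 8→7→4 push 16 @ unit cost 8 (adds 128)
shortest-cost path #2: 8→14→4 push 13 @ unit cost 13 (adds 169)
shortest-cost path #3: 8→2→9→6→4 push 4 @ unit cost 20 (adds 80)
shortest-cost path #4: 8→3→9→6→4 push 9 @ unit cost 21 (adds 189)
total cost = 566

Minimum cost for 42 units: 566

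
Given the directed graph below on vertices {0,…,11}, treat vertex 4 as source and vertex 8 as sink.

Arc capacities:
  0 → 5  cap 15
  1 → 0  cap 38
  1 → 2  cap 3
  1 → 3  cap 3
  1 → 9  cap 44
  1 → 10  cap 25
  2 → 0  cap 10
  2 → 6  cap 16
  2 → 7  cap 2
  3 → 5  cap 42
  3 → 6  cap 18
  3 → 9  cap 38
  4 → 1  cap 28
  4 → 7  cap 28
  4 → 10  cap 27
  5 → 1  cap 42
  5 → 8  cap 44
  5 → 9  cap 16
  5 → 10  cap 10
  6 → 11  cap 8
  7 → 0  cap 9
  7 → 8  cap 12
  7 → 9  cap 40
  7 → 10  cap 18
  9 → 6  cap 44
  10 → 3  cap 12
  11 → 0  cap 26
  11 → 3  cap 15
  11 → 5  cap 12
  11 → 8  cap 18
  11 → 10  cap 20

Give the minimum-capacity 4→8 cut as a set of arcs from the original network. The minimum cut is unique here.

augment #1: 4→7→8 push 12
augment #2: 4→1→0→5→8 push 15
augment #3: 4→1→3→5→8 push 3
augment #4: 4→10→3→5→8 push 12
augment #5: 4→1→2→6→11→8 push 3
augment #6: 4→1→9→6→11→8 push 5
max flow = 50; residual-reachable set from 4 gives S-side
cut edges (S→T): {(0,5), (1,3), (6,11), (7,8), (10,3)} total cap 50

Min-cut arcs: {(0,5), (1,3), (6,11), (7,8), (10,3)} (total capacity 50)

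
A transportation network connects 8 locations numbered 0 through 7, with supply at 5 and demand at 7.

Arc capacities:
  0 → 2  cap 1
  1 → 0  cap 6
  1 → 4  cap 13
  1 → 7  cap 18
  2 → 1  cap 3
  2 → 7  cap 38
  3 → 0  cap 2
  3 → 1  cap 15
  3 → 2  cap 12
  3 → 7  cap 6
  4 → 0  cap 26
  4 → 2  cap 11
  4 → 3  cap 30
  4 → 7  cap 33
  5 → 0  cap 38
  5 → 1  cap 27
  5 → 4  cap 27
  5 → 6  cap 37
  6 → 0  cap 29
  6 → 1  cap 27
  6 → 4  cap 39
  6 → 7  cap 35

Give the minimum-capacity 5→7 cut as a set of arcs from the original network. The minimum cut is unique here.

Min-cut arcs: {(0,2), (5,1), (5,4), (5,6)} (total capacity 92)

augment #1: 5→1→7 push 18
augment #2: 5→4→7 push 27
augment #3: 5→6→7 push 35
augment #4: 5→0→2→7 push 1
augment #5: 5→1→4→7 push 6
augment #6: 5→1→4→2→7 push 3
augment #7: 5→6→4→2→7 push 2
max flow = 92; residual-reachable set from 5 gives S-side
cut edges (S→T): {(0,2), (5,1), (5,4), (5,6)} total cap 92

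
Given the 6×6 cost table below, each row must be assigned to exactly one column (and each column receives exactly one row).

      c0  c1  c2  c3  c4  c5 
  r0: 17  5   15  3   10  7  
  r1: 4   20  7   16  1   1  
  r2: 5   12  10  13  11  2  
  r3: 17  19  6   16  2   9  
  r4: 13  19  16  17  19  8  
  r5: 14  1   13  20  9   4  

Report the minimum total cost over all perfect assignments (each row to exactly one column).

optimal assignment: row0→col3 (cost 3), row1→col4 (cost 1), row2→col0 (cost 5), row3→col2 (cost 6), row4→col5 (cost 8), row5→col1 (cost 1)
total = 3 + 1 + 5 + 6 + 8 + 1 = 24

Minimum assignment cost: 24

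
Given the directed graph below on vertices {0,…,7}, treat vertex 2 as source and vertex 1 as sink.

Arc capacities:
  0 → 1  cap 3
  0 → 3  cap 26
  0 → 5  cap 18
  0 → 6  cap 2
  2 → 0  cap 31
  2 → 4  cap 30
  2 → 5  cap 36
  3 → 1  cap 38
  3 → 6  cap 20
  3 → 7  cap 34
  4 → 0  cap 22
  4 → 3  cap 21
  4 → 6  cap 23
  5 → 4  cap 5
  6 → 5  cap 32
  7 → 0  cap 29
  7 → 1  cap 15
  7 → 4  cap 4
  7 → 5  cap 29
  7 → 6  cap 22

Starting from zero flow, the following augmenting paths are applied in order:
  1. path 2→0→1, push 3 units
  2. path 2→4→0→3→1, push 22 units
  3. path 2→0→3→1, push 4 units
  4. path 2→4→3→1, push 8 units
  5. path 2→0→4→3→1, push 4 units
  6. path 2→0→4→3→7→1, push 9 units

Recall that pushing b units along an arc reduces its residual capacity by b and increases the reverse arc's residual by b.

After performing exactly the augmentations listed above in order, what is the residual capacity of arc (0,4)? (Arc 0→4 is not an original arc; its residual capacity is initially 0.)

Residual capacity of (0,4): 9

after path 1 (2→0→1, push 3): res(0,4)=0
after path 2 (2→4→0→3→1, push 22): res(0,4)=22
after path 3 (2→0→3→1, push 4): res(0,4)=22
after path 4 (2→4→3→1, push 8): res(0,4)=22
after path 5 (2→0→4→3→1, push 4): res(0,4)=18
after path 6 (2→0→4→3→7→1, push 9): res(0,4)=9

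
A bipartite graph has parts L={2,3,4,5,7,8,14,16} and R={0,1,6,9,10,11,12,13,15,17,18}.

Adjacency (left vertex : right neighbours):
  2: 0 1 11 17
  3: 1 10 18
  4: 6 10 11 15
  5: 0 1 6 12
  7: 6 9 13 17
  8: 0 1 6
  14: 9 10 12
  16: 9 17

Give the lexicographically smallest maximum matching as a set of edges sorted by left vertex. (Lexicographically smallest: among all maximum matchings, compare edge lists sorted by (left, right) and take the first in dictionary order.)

|M| = 8 (so the lex-smallest maximum matching has 8 edges)
process left vertices in ascending order; for each, take the smallest-labelled available neighbour that still permits 8 edges overall, or leave it unmatched if none does
lex-smallest matching: {2-0, 3-1, 4-10, 5-12, 7-13, 8-6, 14-9, 16-17}

Lex-smallest maximum matching: {(2,0), (3,1), (4,10), (5,12), (7,13), (8,6), (14,9), (16,17)}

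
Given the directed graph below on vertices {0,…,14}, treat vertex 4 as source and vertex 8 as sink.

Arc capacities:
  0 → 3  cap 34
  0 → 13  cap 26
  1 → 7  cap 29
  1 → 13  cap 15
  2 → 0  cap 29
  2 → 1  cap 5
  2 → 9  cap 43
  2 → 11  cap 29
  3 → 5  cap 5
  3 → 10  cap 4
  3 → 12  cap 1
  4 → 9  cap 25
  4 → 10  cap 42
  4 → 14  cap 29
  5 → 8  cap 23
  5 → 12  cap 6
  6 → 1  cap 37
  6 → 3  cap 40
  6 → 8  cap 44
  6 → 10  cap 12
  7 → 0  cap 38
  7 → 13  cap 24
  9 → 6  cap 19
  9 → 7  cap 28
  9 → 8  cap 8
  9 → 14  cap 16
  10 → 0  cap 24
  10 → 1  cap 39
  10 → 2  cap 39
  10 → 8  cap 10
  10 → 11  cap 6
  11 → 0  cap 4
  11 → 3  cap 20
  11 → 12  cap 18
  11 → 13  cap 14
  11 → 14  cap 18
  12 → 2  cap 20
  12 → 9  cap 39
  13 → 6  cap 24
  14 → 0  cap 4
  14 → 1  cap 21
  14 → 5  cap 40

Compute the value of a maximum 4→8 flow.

augment #1: 4→9→8 bottleneck 8, total now 8
augment #2: 4→10→8 bottleneck 10, total now 18
augment #3: 4→9→6→8 bottleneck 17, total now 35
augment #4: 4→14→5→8 bottleneck 23, total now 58
augment #5: 4→10→0→13→6→8 bottleneck 24, total now 82
augment #6: 4→10→2→9→6→8 bottleneck 2, total now 84

Maximum flow value: 84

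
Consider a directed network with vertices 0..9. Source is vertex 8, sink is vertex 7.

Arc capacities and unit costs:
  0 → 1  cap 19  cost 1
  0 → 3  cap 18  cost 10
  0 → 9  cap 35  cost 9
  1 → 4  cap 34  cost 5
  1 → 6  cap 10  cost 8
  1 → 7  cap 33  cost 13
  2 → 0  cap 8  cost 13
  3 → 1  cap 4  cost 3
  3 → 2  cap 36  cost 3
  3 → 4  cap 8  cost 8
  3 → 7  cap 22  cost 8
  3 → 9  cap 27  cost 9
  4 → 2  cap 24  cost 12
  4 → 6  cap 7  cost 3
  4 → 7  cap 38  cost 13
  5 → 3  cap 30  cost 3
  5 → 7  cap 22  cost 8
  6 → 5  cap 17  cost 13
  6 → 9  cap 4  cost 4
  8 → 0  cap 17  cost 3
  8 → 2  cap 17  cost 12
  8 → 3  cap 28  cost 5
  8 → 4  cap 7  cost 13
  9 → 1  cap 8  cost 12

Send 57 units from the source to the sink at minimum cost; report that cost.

shortest-cost path #1: 8→3→7 push 22 @ unit cost 13 (adds 286)
shortest-cost path #2: 8→0→1→7 push 17 @ unit cost 17 (adds 289)
shortest-cost path #3: 8→3→1→7 push 4 @ unit cost 21 (adds 84)
shortest-cost path #4: 8→4→7 push 7 @ unit cost 26 (adds 182)
shortest-cost path #5: 8→3→4→7 push 2 @ unit cost 26 (adds 52)
shortest-cost path #6: 8→2→0→1→7 push 2 @ unit cost 39 (adds 78)
shortest-cost path #7: 8→2→0→3→4→7 push 3 @ unit cost 56 (adds 168)
total cost = 1139

Minimum cost for 57 units: 1139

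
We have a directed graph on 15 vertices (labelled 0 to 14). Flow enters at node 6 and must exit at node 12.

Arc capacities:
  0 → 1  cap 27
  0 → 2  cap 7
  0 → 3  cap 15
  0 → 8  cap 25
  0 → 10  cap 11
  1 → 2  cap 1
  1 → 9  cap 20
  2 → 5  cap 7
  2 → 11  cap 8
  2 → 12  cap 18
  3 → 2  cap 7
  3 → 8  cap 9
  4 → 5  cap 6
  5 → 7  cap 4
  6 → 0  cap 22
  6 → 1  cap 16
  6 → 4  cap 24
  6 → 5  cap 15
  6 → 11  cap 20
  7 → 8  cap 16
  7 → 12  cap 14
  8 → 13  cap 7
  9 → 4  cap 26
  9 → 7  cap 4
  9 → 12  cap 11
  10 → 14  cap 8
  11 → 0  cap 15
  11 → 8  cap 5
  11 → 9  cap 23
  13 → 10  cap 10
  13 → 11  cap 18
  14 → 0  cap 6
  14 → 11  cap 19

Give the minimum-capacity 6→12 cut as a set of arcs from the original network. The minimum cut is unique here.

Min-cut arcs: {(0,2), (1,2), (3,2), (5,7), (9,7), (9,12)} (total capacity 34)

augment #1: 6→0→2→12 push 7
augment #2: 6→1→2→12 push 1
augment #3: 6→1→9→12 push 11
augment #4: 6→5→7→12 push 4
augment #5: 6→0→3→2→12 push 7
augment #6: 6→1→9→7→12 push 4
max flow = 34; residual-reachable set from 6 gives S-side
cut edges (S→T): {(0,2), (1,2), (3,2), (5,7), (9,7), (9,12)} total cap 34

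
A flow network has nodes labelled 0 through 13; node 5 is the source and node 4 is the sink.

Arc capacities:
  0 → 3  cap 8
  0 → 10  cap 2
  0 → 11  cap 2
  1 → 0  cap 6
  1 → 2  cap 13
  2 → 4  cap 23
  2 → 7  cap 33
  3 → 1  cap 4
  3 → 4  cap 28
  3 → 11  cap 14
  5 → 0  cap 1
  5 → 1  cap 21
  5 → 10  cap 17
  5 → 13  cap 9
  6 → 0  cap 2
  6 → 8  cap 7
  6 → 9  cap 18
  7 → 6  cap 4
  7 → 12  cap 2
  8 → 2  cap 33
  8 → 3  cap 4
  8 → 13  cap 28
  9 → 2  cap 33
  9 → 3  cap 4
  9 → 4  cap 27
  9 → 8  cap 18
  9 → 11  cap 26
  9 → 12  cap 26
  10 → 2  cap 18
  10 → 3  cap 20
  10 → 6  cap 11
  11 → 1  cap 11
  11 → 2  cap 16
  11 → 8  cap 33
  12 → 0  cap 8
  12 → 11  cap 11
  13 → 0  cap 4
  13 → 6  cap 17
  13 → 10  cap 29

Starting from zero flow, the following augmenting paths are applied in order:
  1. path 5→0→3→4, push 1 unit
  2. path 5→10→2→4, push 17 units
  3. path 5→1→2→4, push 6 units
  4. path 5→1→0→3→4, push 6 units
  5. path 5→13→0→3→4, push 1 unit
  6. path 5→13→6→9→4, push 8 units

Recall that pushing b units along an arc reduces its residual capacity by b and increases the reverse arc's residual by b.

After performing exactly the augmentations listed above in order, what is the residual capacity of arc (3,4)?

Residual capacity of (3,4): 20

after path 1 (5→0→3→4, push 1): res(3,4)=27
after path 2 (5→10→2→4, push 17): res(3,4)=27
after path 3 (5→1→2→4, push 6): res(3,4)=27
after path 4 (5→1→0→3→4, push 6): res(3,4)=21
after path 5 (5→13→0→3→4, push 1): res(3,4)=20
after path 6 (5→13→6→9→4, push 8): res(3,4)=20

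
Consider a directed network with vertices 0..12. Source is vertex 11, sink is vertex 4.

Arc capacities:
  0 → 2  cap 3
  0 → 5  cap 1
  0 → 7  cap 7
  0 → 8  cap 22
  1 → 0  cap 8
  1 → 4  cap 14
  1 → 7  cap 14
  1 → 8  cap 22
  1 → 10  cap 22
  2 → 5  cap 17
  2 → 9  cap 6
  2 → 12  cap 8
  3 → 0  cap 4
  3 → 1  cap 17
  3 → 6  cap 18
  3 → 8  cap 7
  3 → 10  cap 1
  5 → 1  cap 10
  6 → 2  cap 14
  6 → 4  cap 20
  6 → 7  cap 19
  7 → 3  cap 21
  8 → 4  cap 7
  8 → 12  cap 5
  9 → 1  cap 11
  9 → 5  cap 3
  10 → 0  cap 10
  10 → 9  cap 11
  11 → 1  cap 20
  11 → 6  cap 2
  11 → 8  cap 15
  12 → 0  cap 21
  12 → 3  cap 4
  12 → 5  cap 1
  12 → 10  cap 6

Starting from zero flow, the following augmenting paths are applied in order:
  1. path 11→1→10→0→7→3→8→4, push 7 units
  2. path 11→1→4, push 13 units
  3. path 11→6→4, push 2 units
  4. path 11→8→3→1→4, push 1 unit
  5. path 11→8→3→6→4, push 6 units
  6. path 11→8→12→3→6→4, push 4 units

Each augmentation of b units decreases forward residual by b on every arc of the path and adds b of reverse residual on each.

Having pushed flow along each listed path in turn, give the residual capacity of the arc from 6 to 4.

after path 1 (11→1→10→0→7→3→8→4, push 7): res(6,4)=20
after path 2 (11→1→4, push 13): res(6,4)=20
after path 3 (11→6→4, push 2): res(6,4)=18
after path 4 (11→8→3→1→4, push 1): res(6,4)=18
after path 5 (11→8→3→6→4, push 6): res(6,4)=12
after path 6 (11→8→12→3→6→4, push 4): res(6,4)=8

Residual capacity of (6,4): 8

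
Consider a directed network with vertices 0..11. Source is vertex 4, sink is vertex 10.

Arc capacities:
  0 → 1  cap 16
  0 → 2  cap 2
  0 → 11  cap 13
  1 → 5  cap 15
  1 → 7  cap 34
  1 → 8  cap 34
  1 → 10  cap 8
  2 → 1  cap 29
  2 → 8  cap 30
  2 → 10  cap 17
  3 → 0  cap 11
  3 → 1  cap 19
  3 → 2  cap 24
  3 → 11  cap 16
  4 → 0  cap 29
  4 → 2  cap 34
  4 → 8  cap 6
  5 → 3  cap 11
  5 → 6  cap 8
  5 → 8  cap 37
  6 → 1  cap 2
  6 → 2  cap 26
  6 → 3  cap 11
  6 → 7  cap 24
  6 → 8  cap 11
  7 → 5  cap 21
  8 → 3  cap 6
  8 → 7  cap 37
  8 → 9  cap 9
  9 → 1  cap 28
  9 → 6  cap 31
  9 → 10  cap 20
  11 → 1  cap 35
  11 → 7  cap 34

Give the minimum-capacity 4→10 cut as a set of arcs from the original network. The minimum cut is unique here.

augment #1: 4→2→10 push 17
augment #2: 4→0→1→10 push 8
augment #3: 4→8→9→10 push 6
augment #4: 4→2→8→9→10 push 3
max flow = 34; residual-reachable set from 4 gives S-side
cut edges (S→T): {(1,10), (2,10), (8,9)} total cap 34

Min-cut arcs: {(1,10), (2,10), (8,9)} (total capacity 34)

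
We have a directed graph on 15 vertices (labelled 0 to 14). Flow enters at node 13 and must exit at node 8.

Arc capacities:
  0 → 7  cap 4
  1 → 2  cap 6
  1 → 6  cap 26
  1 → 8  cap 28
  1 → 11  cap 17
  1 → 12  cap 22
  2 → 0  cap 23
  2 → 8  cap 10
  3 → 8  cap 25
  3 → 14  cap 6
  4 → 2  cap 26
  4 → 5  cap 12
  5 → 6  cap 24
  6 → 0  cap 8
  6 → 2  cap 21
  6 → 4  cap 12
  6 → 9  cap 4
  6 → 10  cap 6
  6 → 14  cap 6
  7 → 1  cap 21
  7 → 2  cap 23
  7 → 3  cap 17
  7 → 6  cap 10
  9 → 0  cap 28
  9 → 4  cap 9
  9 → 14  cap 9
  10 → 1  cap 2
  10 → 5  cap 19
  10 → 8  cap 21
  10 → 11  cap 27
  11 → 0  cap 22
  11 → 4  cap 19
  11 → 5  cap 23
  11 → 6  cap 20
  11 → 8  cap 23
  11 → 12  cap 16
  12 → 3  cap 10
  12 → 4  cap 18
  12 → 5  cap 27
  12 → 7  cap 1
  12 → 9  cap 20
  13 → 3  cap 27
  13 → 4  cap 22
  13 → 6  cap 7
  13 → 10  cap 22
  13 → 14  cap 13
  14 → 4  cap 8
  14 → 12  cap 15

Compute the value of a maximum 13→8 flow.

augment #1: 13→3→8 bottleneck 25, total now 25
augment #2: 13→10→8 bottleneck 21, total now 46
augment #3: 13→4→2→8 bottleneck 10, total now 56
augment #4: 13→10→1→8 bottleneck 1, total now 57
augment #5: 13→6→10→1→8 bottleneck 1, total now 58
augment #6: 13→6→10→11→8 bottleneck 5, total now 63
augment #7: 13→6→0→7→1→8 bottleneck 1, total now 64
augment #8: 13→14→12→7→1→8 bottleneck 1, total now 65
augment #9: 13→4→2→0→7→1→8 bottleneck 3, total now 68

Maximum flow value: 68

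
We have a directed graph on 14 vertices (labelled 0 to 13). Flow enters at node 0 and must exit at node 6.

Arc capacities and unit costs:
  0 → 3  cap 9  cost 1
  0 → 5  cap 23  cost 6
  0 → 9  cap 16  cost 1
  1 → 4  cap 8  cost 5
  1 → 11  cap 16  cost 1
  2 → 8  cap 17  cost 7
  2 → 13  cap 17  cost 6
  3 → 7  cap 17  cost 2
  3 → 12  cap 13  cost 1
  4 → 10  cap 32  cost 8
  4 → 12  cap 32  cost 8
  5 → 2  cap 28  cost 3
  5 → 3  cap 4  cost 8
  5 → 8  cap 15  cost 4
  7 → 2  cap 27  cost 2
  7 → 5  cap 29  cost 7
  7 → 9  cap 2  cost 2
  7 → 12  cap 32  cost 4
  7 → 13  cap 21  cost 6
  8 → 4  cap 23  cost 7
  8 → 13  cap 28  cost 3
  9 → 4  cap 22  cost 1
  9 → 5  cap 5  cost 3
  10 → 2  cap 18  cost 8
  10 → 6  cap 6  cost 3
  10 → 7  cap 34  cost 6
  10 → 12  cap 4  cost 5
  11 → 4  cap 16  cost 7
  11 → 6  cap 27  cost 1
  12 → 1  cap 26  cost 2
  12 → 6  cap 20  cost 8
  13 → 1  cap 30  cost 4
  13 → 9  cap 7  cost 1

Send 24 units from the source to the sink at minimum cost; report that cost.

shortest-cost path #1: 0→3→12→1→11→6 push 9 @ unit cost 6 (adds 54)
shortest-cost path #2: 0→9→4→10→6 push 6 @ unit cost 13 (adds 78)
shortest-cost path #3: 0→9→4→12→1→11→6 push 7 @ unit cost 14 (adds 98)
shortest-cost path #4: 0→9→4→12→6 push 2 @ unit cost 18 (adds 36)
total cost = 266

Minimum cost for 24 units: 266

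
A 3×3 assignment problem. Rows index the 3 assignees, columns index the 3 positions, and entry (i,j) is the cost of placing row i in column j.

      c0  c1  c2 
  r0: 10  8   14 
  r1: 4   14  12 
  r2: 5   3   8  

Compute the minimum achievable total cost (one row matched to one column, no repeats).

Minimum assignment cost: 20

optimal assignment: row0→col1 (cost 8), row1→col0 (cost 4), row2→col2 (cost 8)
total = 8 + 4 + 8 = 20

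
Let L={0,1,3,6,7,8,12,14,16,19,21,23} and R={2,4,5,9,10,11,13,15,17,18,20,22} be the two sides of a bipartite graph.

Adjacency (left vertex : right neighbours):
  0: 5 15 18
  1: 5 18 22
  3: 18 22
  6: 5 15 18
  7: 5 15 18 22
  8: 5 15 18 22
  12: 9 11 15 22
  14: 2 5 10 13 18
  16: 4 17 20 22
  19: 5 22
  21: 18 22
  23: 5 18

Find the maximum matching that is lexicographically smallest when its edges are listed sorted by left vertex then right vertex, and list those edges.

Lex-smallest maximum matching: {(0,5), (1,18), (3,22), (6,15), (12,9), (14,2), (16,4)}

|M| = 7 (so the lex-smallest maximum matching has 7 edges)
process left vertices in ascending order; for each, take the smallest-labelled available neighbour that still permits 7 edges overall, or leave it unmatched if none does
lex-smallest matching: {0-5, 1-18, 3-22, 6-15, 12-9, 14-2, 16-4}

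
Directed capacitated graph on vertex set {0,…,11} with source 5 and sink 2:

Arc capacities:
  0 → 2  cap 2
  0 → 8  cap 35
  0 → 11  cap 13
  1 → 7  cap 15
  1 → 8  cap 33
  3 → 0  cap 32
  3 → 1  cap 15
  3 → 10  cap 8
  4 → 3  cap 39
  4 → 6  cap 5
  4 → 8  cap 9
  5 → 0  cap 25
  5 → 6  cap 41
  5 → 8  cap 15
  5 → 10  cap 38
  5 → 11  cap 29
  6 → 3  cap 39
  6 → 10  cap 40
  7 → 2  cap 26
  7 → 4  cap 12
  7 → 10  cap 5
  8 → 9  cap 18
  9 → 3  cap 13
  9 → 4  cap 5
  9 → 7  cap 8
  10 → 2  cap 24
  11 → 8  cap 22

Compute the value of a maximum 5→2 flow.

augment #1: 5→0→2 bottleneck 2, total now 2
augment #2: 5→10→2 bottleneck 24, total now 26
augment #3: 5→8→9→7→2 bottleneck 8, total now 34
augment #4: 5→6→3→1→7→2 bottleneck 15, total now 49

Maximum flow value: 49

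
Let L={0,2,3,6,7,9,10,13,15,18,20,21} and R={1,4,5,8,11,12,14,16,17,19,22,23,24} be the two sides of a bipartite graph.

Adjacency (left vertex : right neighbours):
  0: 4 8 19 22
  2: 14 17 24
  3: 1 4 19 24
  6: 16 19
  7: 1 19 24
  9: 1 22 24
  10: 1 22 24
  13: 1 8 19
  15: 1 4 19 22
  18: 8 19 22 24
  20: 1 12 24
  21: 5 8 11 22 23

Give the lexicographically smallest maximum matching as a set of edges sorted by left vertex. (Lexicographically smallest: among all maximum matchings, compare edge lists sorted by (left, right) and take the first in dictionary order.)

Lex-smallest maximum matching: {(0,4), (2,14), (3,1), (6,16), (7,19), (9,22), (10,24), (13,8), (20,12), (21,5)}

|M| = 10 (so the lex-smallest maximum matching has 10 edges)
process left vertices in ascending order; for each, take the smallest-labelled available neighbour that still permits 10 edges overall, or leave it unmatched if none does
lex-smallest matching: {0-4, 2-14, 3-1, 6-16, 7-19, 9-22, 10-24, 13-8, 20-12, 21-5}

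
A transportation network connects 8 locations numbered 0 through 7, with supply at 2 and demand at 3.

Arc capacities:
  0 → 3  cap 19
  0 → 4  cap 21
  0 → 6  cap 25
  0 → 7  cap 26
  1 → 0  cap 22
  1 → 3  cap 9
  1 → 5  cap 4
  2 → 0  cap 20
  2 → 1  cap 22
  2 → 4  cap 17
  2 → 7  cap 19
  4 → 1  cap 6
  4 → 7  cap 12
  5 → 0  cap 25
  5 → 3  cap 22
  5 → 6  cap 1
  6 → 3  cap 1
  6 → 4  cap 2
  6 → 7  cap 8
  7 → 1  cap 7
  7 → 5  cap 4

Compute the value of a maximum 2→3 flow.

augment #1: 2→0→3 bottleneck 19, total now 19
augment #2: 2→1→3 bottleneck 9, total now 28
augment #3: 2→0→6→3 bottleneck 1, total now 29
augment #4: 2→1→5→3 bottleneck 4, total now 33
augment #5: 2→7→5→3 bottleneck 4, total now 37

Maximum flow value: 37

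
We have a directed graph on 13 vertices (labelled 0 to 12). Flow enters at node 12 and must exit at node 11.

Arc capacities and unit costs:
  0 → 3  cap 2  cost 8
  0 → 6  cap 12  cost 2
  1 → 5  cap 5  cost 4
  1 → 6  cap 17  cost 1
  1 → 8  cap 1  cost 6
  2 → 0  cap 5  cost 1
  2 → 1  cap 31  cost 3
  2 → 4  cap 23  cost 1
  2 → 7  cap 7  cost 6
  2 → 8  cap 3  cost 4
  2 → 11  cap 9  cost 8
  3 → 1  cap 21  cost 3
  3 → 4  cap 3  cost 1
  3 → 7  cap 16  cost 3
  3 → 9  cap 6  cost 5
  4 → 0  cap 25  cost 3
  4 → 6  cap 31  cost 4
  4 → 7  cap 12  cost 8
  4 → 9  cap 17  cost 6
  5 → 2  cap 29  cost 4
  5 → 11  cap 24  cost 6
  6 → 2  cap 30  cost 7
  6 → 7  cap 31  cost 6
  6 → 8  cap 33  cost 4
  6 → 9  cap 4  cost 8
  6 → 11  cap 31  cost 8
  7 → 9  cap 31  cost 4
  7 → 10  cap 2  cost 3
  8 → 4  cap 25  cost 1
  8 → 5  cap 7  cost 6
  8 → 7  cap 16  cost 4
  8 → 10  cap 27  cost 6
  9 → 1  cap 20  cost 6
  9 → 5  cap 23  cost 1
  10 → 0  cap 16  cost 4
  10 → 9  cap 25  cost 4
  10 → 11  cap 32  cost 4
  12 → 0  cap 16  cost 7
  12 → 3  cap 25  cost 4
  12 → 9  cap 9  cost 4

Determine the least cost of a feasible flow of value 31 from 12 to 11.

Minimum cost for 31 units: 447

shortest-cost path #1: 12→9→5→11 push 9 @ unit cost 11 (adds 99)
shortest-cost path #2: 12→3→7→10→11 push 2 @ unit cost 14 (adds 28)
shortest-cost path #3: 12→3→9→5→11 push 6 @ unit cost 16 (adds 96)
shortest-cost path #4: 12→3→1→6→11 push 14 @ unit cost 16 (adds 224)
total cost = 447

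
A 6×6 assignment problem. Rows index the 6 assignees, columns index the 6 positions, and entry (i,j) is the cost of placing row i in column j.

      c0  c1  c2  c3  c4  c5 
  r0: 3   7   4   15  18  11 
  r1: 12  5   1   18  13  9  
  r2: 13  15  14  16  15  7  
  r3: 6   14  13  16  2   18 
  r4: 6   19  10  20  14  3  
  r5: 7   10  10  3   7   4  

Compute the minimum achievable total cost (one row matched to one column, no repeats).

optimal assignment: row0→col1 (cost 7), row1→col2 (cost 1), row2→col5 (cost 7), row3→col4 (cost 2), row4→col0 (cost 6), row5→col3 (cost 3)
total = 7 + 1 + 7 + 2 + 6 + 3 = 26

Minimum assignment cost: 26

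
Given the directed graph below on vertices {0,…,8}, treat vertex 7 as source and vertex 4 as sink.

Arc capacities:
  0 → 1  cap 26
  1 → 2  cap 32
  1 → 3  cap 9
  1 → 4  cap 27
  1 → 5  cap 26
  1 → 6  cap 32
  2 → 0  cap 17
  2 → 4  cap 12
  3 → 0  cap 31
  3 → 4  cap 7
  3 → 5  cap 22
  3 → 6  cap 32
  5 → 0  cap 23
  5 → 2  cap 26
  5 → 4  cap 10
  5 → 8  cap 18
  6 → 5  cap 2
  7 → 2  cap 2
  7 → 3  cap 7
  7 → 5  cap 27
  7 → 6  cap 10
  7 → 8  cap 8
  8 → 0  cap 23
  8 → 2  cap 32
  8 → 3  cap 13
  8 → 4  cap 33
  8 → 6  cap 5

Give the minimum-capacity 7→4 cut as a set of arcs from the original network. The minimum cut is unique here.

augment #1: 7→2→4 push 2
augment #2: 7→3→4 push 7
augment #3: 7→5→4 push 10
augment #4: 7→8→4 push 8
augment #5: 7→5→2→4 push 10
augment #6: 7→5→8→4 push 7
augment #7: 7→6→5→8→4 push 2
max flow = 46; residual-reachable set from 7 gives S-side
cut edges (S→T): {(6,5), (7,2), (7,3), (7,5), (7,8)} total cap 46

Min-cut arcs: {(6,5), (7,2), (7,3), (7,5), (7,8)} (total capacity 46)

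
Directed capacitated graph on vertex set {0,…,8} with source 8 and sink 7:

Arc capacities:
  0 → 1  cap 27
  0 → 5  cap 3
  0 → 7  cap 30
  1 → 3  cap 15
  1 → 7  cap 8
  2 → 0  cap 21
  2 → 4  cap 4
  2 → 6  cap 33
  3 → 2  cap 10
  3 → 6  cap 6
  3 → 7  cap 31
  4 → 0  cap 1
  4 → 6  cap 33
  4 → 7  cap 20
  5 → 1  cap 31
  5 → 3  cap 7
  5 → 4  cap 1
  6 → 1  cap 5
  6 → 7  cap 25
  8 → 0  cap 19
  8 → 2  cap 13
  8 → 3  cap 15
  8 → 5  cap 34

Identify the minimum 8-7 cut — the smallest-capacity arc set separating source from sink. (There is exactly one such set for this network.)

augment #1: 8→0→7 push 19
augment #2: 8→3→7 push 15
augment #3: 8→2→0→7 push 11
augment #4: 8→2→4→7 push 2
augment #5: 8→5→1→7 push 8
augment #6: 8→5→3→7 push 7
augment #7: 8→5→4→7 push 1
augment #8: 8→5→1→3→7 push 9
augment #9: 8→5→1→3→6→7 push 6
max flow = 78; residual-reachable set from 8 gives S-side
cut edges (S→T): {(1,3), (1,7), (5,3), (5,4), (8,0), (8,2), (8,3)} total cap 78

Min-cut arcs: {(1,3), (1,7), (5,3), (5,4), (8,0), (8,2), (8,3)} (total capacity 78)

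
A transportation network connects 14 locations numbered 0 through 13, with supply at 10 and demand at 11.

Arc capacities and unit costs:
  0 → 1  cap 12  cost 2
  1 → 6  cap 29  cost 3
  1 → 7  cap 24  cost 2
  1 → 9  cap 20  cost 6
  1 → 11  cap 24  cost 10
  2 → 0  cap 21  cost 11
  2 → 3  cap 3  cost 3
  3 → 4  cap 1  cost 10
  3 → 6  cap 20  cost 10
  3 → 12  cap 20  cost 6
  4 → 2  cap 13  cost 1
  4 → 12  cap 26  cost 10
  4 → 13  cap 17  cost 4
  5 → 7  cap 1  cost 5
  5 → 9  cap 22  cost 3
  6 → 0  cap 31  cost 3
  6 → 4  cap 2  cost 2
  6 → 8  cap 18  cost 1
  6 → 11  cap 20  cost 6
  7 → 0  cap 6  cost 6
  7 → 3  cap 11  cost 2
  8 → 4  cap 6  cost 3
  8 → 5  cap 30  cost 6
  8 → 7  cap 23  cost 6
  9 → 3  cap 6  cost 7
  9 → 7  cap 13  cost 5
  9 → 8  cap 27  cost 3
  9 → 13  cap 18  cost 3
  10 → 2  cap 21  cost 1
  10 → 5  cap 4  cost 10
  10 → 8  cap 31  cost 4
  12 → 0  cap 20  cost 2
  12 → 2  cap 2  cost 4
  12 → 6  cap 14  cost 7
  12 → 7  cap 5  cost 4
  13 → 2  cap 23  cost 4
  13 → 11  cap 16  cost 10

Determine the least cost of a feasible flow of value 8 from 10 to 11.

Minimum cost for 8 units: 165

shortest-cost path #1: 10→2→3→6→11 push 3 @ unit cost 20 (adds 60)
shortest-cost path #2: 10→8→4→13→11 push 5 @ unit cost 21 (adds 105)
total cost = 165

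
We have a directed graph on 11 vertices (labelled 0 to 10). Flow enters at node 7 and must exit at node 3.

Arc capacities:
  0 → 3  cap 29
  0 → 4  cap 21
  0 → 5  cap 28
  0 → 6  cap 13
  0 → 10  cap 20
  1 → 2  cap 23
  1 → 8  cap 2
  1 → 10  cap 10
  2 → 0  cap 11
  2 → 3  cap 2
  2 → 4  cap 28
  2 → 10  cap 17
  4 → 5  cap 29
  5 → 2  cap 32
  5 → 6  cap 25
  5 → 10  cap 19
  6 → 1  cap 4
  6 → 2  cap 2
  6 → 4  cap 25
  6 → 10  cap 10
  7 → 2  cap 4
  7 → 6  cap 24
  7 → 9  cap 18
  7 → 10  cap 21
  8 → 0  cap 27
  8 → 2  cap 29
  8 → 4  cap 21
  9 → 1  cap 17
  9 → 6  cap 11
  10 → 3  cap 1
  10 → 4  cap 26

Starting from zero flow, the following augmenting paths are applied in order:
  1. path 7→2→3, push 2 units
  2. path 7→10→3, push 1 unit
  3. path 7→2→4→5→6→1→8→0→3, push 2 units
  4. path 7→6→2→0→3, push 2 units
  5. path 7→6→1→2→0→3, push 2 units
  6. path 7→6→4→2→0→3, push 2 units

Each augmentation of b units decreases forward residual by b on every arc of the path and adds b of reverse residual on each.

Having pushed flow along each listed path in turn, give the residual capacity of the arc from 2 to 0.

Residual capacity of (2,0): 5

after path 1 (7→2→3, push 2): res(2,0)=11
after path 2 (7→10→3, push 1): res(2,0)=11
after path 3 (7→2→4→5→6→1→8→0→3, push 2): res(2,0)=11
after path 4 (7→6→2→0→3, push 2): res(2,0)=9
after path 5 (7→6→1→2→0→3, push 2): res(2,0)=7
after path 6 (7→6→4→2→0→3, push 2): res(2,0)=5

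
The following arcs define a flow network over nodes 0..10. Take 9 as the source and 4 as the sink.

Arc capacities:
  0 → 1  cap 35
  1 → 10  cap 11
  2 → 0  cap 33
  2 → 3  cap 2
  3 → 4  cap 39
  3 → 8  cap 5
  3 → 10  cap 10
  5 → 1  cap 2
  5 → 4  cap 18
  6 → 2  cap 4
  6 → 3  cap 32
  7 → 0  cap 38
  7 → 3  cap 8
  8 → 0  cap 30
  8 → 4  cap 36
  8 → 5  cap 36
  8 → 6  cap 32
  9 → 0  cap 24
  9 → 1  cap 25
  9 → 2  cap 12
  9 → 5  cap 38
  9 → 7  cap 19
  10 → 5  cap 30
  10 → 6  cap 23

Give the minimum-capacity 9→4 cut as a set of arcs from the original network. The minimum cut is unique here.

Min-cut arcs: {(1,10), (2,3), (5,4), (7,3)} (total capacity 39)

augment #1: 9→5→4 push 18
augment #2: 9→2→3→4 push 2
augment #3: 9→7→3→4 push 8
augment #4: 9→1→10→6→3→4 push 11
max flow = 39; residual-reachable set from 9 gives S-side
cut edges (S→T): {(1,10), (2,3), (5,4), (7,3)} total cap 39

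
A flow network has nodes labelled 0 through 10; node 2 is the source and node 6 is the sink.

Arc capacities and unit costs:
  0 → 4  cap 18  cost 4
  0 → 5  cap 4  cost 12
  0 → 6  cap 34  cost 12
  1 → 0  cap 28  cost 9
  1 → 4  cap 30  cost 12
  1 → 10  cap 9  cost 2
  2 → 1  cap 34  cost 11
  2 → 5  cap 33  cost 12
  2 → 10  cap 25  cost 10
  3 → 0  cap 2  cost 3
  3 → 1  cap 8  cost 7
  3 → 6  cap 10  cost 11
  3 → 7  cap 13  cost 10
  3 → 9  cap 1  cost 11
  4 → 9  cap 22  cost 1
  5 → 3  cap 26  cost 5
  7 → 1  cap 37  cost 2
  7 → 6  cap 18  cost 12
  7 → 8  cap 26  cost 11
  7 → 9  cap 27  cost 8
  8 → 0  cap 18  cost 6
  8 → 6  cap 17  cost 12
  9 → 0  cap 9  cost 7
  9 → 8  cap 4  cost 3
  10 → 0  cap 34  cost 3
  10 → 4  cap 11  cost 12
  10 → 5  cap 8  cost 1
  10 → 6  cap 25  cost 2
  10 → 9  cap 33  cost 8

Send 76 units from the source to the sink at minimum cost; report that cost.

shortest-cost path #1: 2→10→6 push 25 @ unit cost 12 (adds 300)
shortest-cost path #2: 2→5→3→6 push 10 @ unit cost 28 (adds 280)
shortest-cost path #3: 2→1→10→0→6 push 9 @ unit cost 28 (adds 252)
shortest-cost path #4: 2→1→0→6 push 25 @ unit cost 32 (adds 800)
shortest-cost path #5: 2→5→3→7→6 push 7 @ unit cost 39 (adds 273)
total cost = 1905

Minimum cost for 76 units: 1905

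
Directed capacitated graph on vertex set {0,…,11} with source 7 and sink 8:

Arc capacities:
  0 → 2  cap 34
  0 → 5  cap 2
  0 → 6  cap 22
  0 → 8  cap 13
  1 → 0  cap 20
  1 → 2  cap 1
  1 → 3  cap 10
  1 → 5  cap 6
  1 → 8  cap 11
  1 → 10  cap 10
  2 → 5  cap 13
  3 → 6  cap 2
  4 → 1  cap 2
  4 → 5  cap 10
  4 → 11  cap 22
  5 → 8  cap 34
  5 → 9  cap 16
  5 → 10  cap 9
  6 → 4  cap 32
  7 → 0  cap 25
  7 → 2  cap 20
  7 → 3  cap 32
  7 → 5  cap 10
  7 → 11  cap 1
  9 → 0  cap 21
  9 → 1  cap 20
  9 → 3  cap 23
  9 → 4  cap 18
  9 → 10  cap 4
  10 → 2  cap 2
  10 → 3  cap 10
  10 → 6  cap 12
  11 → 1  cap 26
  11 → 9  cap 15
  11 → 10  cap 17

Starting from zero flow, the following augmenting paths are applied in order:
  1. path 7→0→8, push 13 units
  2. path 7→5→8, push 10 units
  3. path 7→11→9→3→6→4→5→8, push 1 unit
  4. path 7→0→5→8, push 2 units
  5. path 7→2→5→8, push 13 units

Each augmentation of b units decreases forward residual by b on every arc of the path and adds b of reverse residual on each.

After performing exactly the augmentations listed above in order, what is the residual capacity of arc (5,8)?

Residual capacity of (5,8): 8

after path 1 (7→0→8, push 13): res(5,8)=34
after path 2 (7→5→8, push 10): res(5,8)=24
after path 3 (7→11→9→3→6→4→5→8, push 1): res(5,8)=23
after path 4 (7→0→5→8, push 2): res(5,8)=21
after path 5 (7→2→5→8, push 13): res(5,8)=8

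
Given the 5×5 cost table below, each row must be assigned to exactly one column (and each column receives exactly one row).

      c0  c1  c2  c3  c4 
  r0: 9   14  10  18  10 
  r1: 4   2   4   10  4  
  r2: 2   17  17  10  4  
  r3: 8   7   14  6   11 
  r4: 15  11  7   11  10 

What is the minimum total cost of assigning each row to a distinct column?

Minimum assignment cost: 27

optimal assignment: row0→col4 (cost 10), row1→col1 (cost 2), row2→col0 (cost 2), row3→col3 (cost 6), row4→col2 (cost 7)
total = 10 + 2 + 2 + 6 + 7 = 27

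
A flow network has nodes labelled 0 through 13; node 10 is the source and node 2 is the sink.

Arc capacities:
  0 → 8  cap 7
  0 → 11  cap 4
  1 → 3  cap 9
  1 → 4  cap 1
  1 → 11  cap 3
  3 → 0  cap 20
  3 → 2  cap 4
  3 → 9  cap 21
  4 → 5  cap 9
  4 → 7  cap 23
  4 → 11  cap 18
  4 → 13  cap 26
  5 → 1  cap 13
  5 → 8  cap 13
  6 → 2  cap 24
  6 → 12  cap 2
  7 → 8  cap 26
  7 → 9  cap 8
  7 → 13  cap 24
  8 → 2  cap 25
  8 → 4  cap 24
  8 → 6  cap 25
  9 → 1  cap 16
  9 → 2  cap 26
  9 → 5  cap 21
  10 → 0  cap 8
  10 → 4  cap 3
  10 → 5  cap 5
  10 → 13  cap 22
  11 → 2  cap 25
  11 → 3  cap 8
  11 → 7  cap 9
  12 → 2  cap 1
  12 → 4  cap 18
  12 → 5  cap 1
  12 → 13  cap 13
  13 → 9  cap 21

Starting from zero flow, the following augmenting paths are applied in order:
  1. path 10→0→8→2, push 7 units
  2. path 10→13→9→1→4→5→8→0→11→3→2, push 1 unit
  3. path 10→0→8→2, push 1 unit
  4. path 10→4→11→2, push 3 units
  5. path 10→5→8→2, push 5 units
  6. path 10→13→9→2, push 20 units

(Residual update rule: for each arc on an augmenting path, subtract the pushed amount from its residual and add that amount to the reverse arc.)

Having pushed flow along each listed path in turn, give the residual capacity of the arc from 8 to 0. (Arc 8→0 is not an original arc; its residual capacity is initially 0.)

Residual capacity of (8,0): 7

after path 1 (10→0→8→2, push 7): res(8,0)=7
after path 2 (10→13→9→1→4→5→8→0→11→3→2, push 1): res(8,0)=6
after path 3 (10→0→8→2, push 1): res(8,0)=7
after path 4 (10→4→11→2, push 3): res(8,0)=7
after path 5 (10→5→8→2, push 5): res(8,0)=7
after path 6 (10→13→9→2, push 20): res(8,0)=7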